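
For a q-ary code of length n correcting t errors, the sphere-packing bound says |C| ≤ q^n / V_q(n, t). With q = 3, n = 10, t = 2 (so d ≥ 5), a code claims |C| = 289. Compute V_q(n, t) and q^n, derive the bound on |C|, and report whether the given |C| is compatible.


V_q(n, t) = 201, q^n = 59049, Hamming bound = 293, |C| = 289 ≤ bound (satisfied).

Step 1: Compute V_q(n, t) = Σ_{j=0}^2 C(n, j) (q−1)^j.
  j = 0: C(10,0)·(2)^0 = 1·1 = 1.
  j = 1: C(10,1)·(2)^1 = 10·2 = 20.
  j = 2: C(10,2)·(2)^2 = 45·4 = 180.
  V_q(n, t) = 1 + 20 + 180 = 201.
Step 2: q^n = 3^10 = 59049.
Step 3: Hamming bound ⌊q^n / V_q(n,t)⌋ = ⌊59049/201⌋ = 293.
Step 4: Compare |C| = 289 to 293: satisfied.
The claimed |C| lies below the Hamming bound.


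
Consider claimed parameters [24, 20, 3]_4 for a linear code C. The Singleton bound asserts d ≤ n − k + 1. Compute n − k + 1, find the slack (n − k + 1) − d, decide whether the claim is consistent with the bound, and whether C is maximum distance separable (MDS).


Singleton RHS = n − k + 1 = 5, slack = 2, bound satisfied, not MDS.

Singleton bound: d ≤ n − k + 1.
Here n = 24, k = 20, so n − k + 1 = 5.
Given d = 3, check d ≤ 5: YES.
Slack = (n − k + 1) − d = 2.
The code is NOT MDS (slack = 2 > 0).
Description: the claimed parameters are [24, 20, 3]_4; such a code would be non-MDS.


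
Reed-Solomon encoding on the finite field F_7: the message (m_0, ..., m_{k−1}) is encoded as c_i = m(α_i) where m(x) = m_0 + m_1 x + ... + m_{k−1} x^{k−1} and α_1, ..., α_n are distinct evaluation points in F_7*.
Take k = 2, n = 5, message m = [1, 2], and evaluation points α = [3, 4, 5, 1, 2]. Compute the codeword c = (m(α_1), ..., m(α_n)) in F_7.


c = [0, 2, 4, 3, 5]

Message polynomial: m(x) = 1 + 2·x (mod 7).
For each evaluation point α_i, compute m(α_i) mod 7:
  α_1 = 3: Horner steps 2 → 0, so m(3) = 0.
  α_2 = 4: Horner steps 2 → 2, so m(4) = 2.
  α_3 = 5: Horner steps 2 → 4, so m(5) = 4.
  α_4 = 1: Horner steps 2 → 3, so m(1) = 3.
  α_5 = 2: Horner steps 2 → 5, so m(2) = 5.
Codeword c = [0, 2, 4, 3, 5] ∈ F_7^5.


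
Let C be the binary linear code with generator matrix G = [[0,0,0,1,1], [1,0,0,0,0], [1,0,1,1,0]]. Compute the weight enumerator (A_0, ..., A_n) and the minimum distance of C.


Weight distribution: A_0 = 1, A_1 = 1, A_2 = 3, A_3 = 3. Minimum distance d = 1.

Enumerate all 2^3 = 8 messages m ∈ F_2^3.
For each, compute codeword c = mG in F_2^5, then tally its weight.
  m = 000 → c = 00000, weight = 0.
  m = 100 → c = 00011, weight = 2.
  m = 010 → c = 10000, weight = 1.
  m = 110 → c = 10011, weight = 3.
  m = 001 → c = 10110, weight = 3.
  m = 101 → c = 10101, weight = 3.
  m = 011 → c = 00110, weight = 2.
  m = 111 → c = 00101, weight = 2.
Tally weights:
  weight 0: 1 codewords.
  weight 1: 1 codewords.
  weight 2: 3 codewords.
  weight 3: 3 codewords.
Minimum distance d = smallest w > 0 with A_w > 0 = 1.
Sanity: Σ A_w = 8 = 2^3 = 8 ✓.


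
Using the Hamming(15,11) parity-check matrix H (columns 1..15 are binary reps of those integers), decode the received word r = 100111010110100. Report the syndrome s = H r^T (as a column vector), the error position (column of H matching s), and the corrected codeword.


s = (0, 0, 1, 0)^T, error position = 2, corrected codeword c = 110111010110100

Compute s = H r^T mod 2 one row at a time:
  s_1 = 1 + 0 + 1 + 1 + 0 + 1 + 0 + 0 = 4 ≡ 0 (mod 2).
  s_2 = 1 + 1 + 1 + 0 + 0 + 1 + 0 + 0 = 4 ≡ 0 (mod 2).
  s_3 = 0 + 0 + 1 + 0 + 1 + 1 + 0 + 0 = 3 ≡ 1 (mod 2).
  s_4 = 1 + 0 + 1 + 0 + 0 + 1 + 1 + 0 = 4 ≡ 0 (mod 2).
s = (0, 0, 1, 0)^T — this equals column 2 of H (binary 0010), so error is at position 2.
Correct: flip bit 2 of r = 100111010110100 to get c = 110111010110100.


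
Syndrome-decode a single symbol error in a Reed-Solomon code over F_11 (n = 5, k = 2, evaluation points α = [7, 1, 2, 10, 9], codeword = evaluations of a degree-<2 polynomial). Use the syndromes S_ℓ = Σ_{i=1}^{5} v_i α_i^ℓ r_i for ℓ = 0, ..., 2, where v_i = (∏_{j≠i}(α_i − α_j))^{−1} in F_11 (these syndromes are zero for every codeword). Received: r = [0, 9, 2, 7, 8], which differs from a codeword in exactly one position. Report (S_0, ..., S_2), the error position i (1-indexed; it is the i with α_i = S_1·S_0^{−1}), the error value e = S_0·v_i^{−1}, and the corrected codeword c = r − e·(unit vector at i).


S = (4, 7, 4), error at position 4, error magnitude e = 6, c = [0, 9, 2, 1, 8].

Step 1: column multipliers v_i = (∏_{j≠i}(α_i − α_j))^{−1} mod 11.
  i = 1 (α = 7): (7−1)(7−2)(7−10)(7−9) = 6·5·(−3)·(−2) = 180 ≡ 4, so v_1 = 4^{−1} = 3 (mod 11).
  i = 2 (α = 1): (1−7)(1−2)(1−10)(1−9) = (−6)·(−1)·(−9)·(−8) = 432 ≡ 3, so v_2 = 3^{−1} = 4 (mod 11).
  i = 3 (α = 2): (2−7)(2−1)(2−10)(2−9) = (−5)·1·(−8)·(−7) = −280 ≡ 6, so v_3 = 6^{−1} = 2 (mod 11).
  i = 4 (α = 10): (10−7)(10−1)(10−2)(10−9) = 3·9·8·1 = 216 ≡ 7, so v_4 = 7^{−1} = 8 (mod 11).
  i = 5 (α = 9): (9−7)(9−1)(9−2)(9−10) = 2·8·7·(−1) = −112 ≡ 9, so v_5 = 9^{−1} = 5 (mod 11).
  v = [3, 4, 2, 8, 5].
Step 2: syndromes of r = [0, 9, 2, 7, 8] (all sums mod 11).
  S_0 = Σ v_i r_i = 3·0 + 4·9 + 2·2 + 8·7 + 5·8 = 136 ≡ 4.
  S_1 = Σ v_i α_i r_i = 3·7·0 + 4·1·9 + 2·2·2 + 8·10·7 + 5·9·8 = 964 ≡ 7.
  α_i^2 mod 11 = [5, 1, 4, 1, 4].
  S_2 = Σ v_i α_i^2 r_i = 3·5·0 + 4·1·9 + 2·4·2 + 8·1·7 + 5·4·8 = 268 ≡ 4.
  S = (4, 7, 4) ≠ 0, so r is not a codeword (an error is present).
Step 3: locate the error. For a single error e at position i, S_ℓ = v_i·e·α_i^ℓ, so α_err = S_1/S_0.
  S_0^{−1} = 4^{−1} = 3 (mod 11), so α_err = 7·3 = 21 ≡ 10 = α_4. Error position i = 4.
  Consistency check: S_2/S_1 = 4·8 = 32 ≡ 10 = α_err ✓ (single-error assumption holds).
Step 4: error magnitude e = S_0/v_4 = S_0·∏_{j≠4}(α_4 − α_j) = 4·7 = 28 ≡ 6 (mod 11).
Step 5: correct position 4: c_4 = r_4 − e = 7 − 6 ≡ 1 (mod 11). Hence c = [0, 9, 2, 1, 8].
  Check: interpolating c through the α_i gives m(x) = 5 + 4·x (degree < 2) with m(α_i) = c_i for every i, so c is indeed a codeword.


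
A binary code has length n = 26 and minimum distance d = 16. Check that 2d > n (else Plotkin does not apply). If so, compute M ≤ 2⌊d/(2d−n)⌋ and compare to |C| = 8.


Plotkin bound M ≤ 4; given |C| = 8 > bound (violated).

Check applicability: 2d = 32, n = 26.
2d − n = 6 > 0, so Plotkin applies.
Compute d/(2d−n) = 16/6 ≈ 2.6667.
⌊d/(2d−n)⌋ = 2.
Plotkin bound: M ≤ 2·2 = 4.
Given |C| = 8, check: VIOLATED.
This |C| is above the Plotkin bound, so no binary code with n = 26, d = 16 and 8 codewords exists.


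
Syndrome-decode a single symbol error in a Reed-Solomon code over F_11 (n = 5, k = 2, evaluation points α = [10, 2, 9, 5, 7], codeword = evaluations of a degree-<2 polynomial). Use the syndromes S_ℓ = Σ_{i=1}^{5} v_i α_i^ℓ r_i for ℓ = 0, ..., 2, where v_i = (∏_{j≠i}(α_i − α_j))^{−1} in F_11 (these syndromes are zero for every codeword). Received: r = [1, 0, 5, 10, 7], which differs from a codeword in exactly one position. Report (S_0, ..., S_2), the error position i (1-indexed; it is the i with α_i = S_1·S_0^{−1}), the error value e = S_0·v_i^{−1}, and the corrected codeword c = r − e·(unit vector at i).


S = (1, 7, 5), error at position 5, error magnitude e = 5, c = [1, 0, 5, 10, 2].

Step 1: column multipliers v_i = (∏_{j≠i}(α_i − α_j))^{−1} mod 11.
  i = 1 (α = 10): (10−2)(10−9)(10−5)(10−7) = 8·1·5·3 = 120 ≡ 10, so v_1 = 10^{−1} = 10 (mod 11).
  i = 2 (α = 2): (2−10)(2−9)(2−5)(2−7) = (−8)·(−7)·(−3)·(−5) = 840 ≡ 4, so v_2 = 4^{−1} = 3 (mod 11).
  i = 3 (α = 9): (9−10)(9−2)(9−5)(9−7) = (−1)·7·4·2 = −56 ≡ 10, so v_3 = 10^{−1} = 10 (mod 11).
  i = 4 (α = 5): (5−10)(5−2)(5−9)(5−7) = (−5)·3·(−4)·(−2) = −120 ≡ 1, so v_4 = 1^{−1} = 1 (mod 11).
  i = 5 (α = 7): (7−10)(7−2)(7−9)(7−5) = (−3)·5·(−2)·2 = 60 ≡ 5, so v_5 = 5^{−1} = 9 (mod 11).
  v = [10, 3, 10, 1, 9].
Step 2: syndromes of r = [1, 0, 5, 10, 7] (all sums mod 11).
  S_0 = Σ v_i r_i = 10·1 + 3·0 + 10·5 + 1·10 + 9·7 = 133 ≡ 1.
  S_1 = Σ v_i α_i r_i = 10·10·1 + 3·2·0 + 10·9·5 + 1·5·10 + 9·7·7 = 1041 ≡ 7.
  α_i^2 mod 11 = [1, 4, 4, 3, 5].
  S_2 = Σ v_i α_i^2 r_i = 10·1·1 + 3·4·0 + 10·4·5 + 1·3·10 + 9·5·7 = 555 ≡ 5.
  S = (1, 7, 5) ≠ 0, so r is not a codeword (an error is present).
Step 3: locate the error. For a single error e at position i, S_ℓ = v_i·e·α_i^ℓ, so α_err = S_1/S_0.
  S_0^{−1} = 1^{−1} = 1 (mod 11), so α_err = 7·1 = 7 ≡ 7 = α_5. Error position i = 5.
  Consistency check: S_2/S_1 = 5·8 = 40 ≡ 7 = α_err ✓ (single-error assumption holds).
Step 4: error magnitude e = S_0/v_5 = S_0·∏_{j≠5}(α_5 − α_j) = 1·5 = 5 ≡ 5 (mod 11).
Step 5: correct position 5: c_5 = r_5 − e = 7 − 5 ≡ 2 (mod 11). Hence c = [1, 0, 5, 10, 2].
  Check: interpolating c through the α_i gives m(x) = 8 + 7·x (degree < 2) with m(α_i) = c_i for every i, so c is indeed a codeword.


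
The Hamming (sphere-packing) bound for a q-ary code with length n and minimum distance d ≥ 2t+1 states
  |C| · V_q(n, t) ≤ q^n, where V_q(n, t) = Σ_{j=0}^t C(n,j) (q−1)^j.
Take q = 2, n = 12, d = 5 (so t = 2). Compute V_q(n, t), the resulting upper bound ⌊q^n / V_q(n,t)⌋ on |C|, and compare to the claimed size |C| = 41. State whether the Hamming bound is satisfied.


V_q(n, t) = 79, q^n = 4096, Hamming bound = 51, |C| = 41 ≤ bound (satisfied).

Step 1: Compute V_q(n, t) = Σ_{j=0}^2 C(n, j) (q−1)^j.
  j = 0: C(12,0)·(1)^0 = 1·1 = 1.
  j = 1: C(12,1)·(1)^1 = 12·1 = 12.
  j = 2: C(12,2)·(1)^2 = 66·1 = 66.
  V_q(n, t) = 1 + 12 + 66 = 79.
Step 2: q^n = 2^12 = 4096.
Step 3: Hamming bound ⌊q^n / V_q(n,t)⌋ = ⌊4096/79⌋ = 51.
Step 4: Compare |C| = 41 to 51: satisfied.
The claimed |C| lies below the Hamming bound.


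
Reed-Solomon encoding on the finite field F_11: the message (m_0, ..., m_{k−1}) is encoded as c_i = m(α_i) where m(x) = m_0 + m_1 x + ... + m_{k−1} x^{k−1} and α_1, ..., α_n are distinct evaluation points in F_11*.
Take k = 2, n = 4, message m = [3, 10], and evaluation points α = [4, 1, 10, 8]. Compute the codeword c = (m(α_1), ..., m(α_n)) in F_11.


c = [10, 2, 4, 6]

Message polynomial: m(x) = 3 + 10·x (mod 11).
For each evaluation point α_i, compute m(α_i) mod 11:
  α_1 = 4: Horner steps 10 → 10, so m(4) = 10.
  α_2 = 1: Horner steps 10 → 2, so m(1) = 2.
  α_3 = 10: Horner steps 10 → 4, so m(10) = 4.
  α_4 = 8: Horner steps 10 → 6, so m(8) = 6.
Codeword c = [10, 2, 4, 6] ∈ F_11^4.


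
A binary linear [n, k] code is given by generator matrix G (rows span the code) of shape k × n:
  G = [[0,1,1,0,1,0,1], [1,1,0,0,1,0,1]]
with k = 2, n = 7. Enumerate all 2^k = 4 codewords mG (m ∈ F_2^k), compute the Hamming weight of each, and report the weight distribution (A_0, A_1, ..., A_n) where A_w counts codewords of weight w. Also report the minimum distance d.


Weight distribution: A_0 = 1, A_2 = 1, A_4 = 2. Minimum distance d = 2.

Enumerate all 2^2 = 4 messages m ∈ F_2^2.
For each, compute codeword c = mG in F_2^7, then tally its weight.
  m = 00 → c = 0000000, weight = 0.
  m = 10 → c = 0110101, weight = 4.
  m = 01 → c = 1100101, weight = 4.
  m = 11 → c = 1010000, weight = 2.
Tally weights:
  weight 0: 1 codewords.
  weight 2: 1 codewords.
  weight 4: 2 codewords.
Minimum distance d = smallest w > 0 with A_w > 0 = 2.
Sanity: Σ A_w = 4 = 2^2 = 4 ✓.


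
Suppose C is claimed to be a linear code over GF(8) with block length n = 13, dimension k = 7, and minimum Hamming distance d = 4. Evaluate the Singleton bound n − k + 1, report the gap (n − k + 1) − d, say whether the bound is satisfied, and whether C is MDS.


Singleton RHS = n − k + 1 = 7, slack = 3, bound satisfied, not MDS.

Singleton bound: d ≤ n − k + 1.
Here n = 13, k = 7, so n − k + 1 = 7.
Given d = 4, check d ≤ 7: YES.
Slack = (n − k + 1) − d = 3.
The code is NOT MDS (slack = 3 > 0).
Description: the claimed parameters are [13, 7, 4]_8; such a code would be non-MDS.


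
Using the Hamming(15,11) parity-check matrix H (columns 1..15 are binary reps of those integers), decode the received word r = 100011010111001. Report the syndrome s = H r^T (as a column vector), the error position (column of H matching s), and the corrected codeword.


s = (1, 0, 0, 0)^T, error position = 8, corrected codeword c = 100011000111001

Compute s = H r^T mod 2 one row at a time:
  s_1 = 1 + 0 + 1 + 1 + 1 + 0 + 0 + 1 = 5 ≡ 1 (mod 2).
  s_2 = 0 + 1 + 1 + 0 + 1 + 0 + 0 + 1 = 4 ≡ 0 (mod 2).
  s_3 = 0 + 0 + 1 + 0 + 1 + 1 + 0 + 1 = 4 ≡ 0 (mod 2).
  s_4 = 1 + 0 + 1 + 0 + 0 + 1 + 0 + 1 = 4 ≡ 0 (mod 2).
s = (1, 0, 0, 0)^T — this equals column 8 of H (binary 1000), so error is at position 8.
Correct: flip bit 8 of r = 100011010111001 to get c = 100011000111001.


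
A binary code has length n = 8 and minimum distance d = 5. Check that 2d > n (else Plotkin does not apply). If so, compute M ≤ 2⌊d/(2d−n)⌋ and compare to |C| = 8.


Plotkin bound M ≤ 4; given |C| = 8 > bound (violated).

Check applicability: 2d = 10, n = 8.
2d − n = 2 > 0, so Plotkin applies.
Compute d/(2d−n) = 5/2 ≈ 2.5000.
⌊d/(2d−n)⌋ = 2.
Plotkin bound: M ≤ 2·2 = 4.
Given |C| = 8, check: VIOLATED.
This |C| is above the Plotkin bound, so no binary code with n = 8, d = 5 and 8 codewords exists.


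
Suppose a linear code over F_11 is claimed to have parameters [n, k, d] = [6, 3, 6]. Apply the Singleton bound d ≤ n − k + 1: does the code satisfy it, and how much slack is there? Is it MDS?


Singleton RHS = n − k + 1 = 4, slack = -2, bound violated (no such code; not MDS).

Singleton bound: d ≤ n − k + 1.
Here n = 6, k = 3, so n − k + 1 = 4.
Given d = 6, check d ≤ 4: NO.
Slack = (n − k + 1) − d = -2.
The slack is negative: d = 6 exceeds n − k + 1 = 4 by 2, so the Singleton bound is violated and no linear [6, 3, 6]_11 code can exist. In particular it is not MDS (MDS requires d = n − k + 1 exactly).
Description: the claimed parameters are [6, 3, 6]_11; such a code would be impossible (violates the Singleton bound).


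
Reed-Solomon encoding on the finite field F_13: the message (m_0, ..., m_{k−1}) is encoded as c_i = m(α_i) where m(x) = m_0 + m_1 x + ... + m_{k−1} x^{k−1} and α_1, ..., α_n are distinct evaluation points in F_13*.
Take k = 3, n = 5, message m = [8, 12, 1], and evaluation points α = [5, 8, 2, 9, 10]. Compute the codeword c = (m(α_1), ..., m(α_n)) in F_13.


c = [2, 12, 10, 2, 7]

Message polynomial: m(x) = 8 + 12·x + 1·x^2 (mod 13).
For each evaluation point α_i, compute m(α_i) mod 13:
  α_1 = 5: Horner steps 1 → 4 → 2, so m(5) = 2.
  α_2 = 8: Horner steps 1 → 7 → 12, so m(8) = 12.
  α_3 = 2: Horner steps 1 → 1 → 10, so m(2) = 10.
  α_4 = 9: Horner steps 1 → 8 → 2, so m(9) = 2.
  α_5 = 10: Horner steps 1 → 9 → 7, so m(10) = 7.
Codeword c = [2, 12, 10, 2, 7] ∈ F_13^5.


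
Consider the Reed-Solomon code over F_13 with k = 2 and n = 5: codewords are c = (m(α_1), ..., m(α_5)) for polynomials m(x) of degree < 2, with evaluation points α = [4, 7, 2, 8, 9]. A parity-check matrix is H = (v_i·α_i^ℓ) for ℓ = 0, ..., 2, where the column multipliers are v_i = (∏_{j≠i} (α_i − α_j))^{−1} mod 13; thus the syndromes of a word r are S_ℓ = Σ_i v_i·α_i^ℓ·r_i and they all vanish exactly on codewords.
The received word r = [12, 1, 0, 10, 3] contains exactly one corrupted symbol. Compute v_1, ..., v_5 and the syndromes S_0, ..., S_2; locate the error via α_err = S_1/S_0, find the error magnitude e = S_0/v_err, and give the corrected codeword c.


S = (9, 11, 12), error at position 2, error magnitude e = 10, c = [12, 4, 0, 10, 3].

Step 1: column multipliers v_i = (∏_{j≠i}(α_i − α_j))^{−1} mod 13.
  i = 1 (α = 4): (4−7)(4−2)(4−8)(4−9) = (−3)·2·(−4)·(−5) = −120 ≡ 10, so v_1 = 10^{−1} = 4 (mod 13).
  i = 2 (α = 7): (7−4)(7−2)(7−8)(7−9) = 3·5·(−1)·(−2) = 30 ≡ 4, so v_2 = 4^{−1} = 10 (mod 13).
  i = 3 (α = 2): (2−4)(2−7)(2−8)(2−9) = (−2)·(−5)·(−6)·(−7) = 420 ≡ 4, so v_3 = 4^{−1} = 10 (mod 13).
  i = 4 (α = 8): (8−4)(8−7)(8−2)(8−9) = 4·1·6·(−1) = −24 ≡ 2, so v_4 = 2^{−1} = 7 (mod 13).
  i = 5 (α = 9): (9−4)(9−7)(9−2)(9−8) = 5·2·7·1 = 70 ≡ 5, so v_5 = 5^{−1} = 8 (mod 13).
  v = [4, 10, 10, 7, 8].
Step 2: syndromes of r = [12, 1, 0, 10, 3] (all sums mod 13).
  S_0 = Σ v_i r_i = 4·12 + 10·1 + 10·0 + 7·10 + 8·3 = 152 ≡ 9.
  S_1 = Σ v_i α_i r_i = 4·4·12 + 10·7·1 + 10·2·0 + 7·8·10 + 8·9·3 = 1038 ≡ 11.
  α_i^2 mod 13 = [3, 10, 4, 12, 3].
  S_2 = Σ v_i α_i^2 r_i = 4·3·12 + 10·10·1 + 10·4·0 + 7·12·10 + 8·3·3 = 1156 ≡ 12.
  S = (9, 11, 12) ≠ 0, so r is not a codeword (an error is present).
Step 3: locate the error. For a single error e at position i, S_ℓ = v_i·e·α_i^ℓ, so α_err = S_1/S_0.
  S_0^{−1} = 9^{−1} = 3 (mod 13), so α_err = 11·3 = 33 ≡ 7 = α_2. Error position i = 2.
  Consistency check: S_2/S_1 = 12·6 = 72 ≡ 7 = α_err ✓ (single-error assumption holds).
Step 4: error magnitude e = S_0/v_2 = S_0·∏_{j≠2}(α_2 − α_j) = 9·4 = 36 ≡ 10 (mod 13).
Step 5: correct position 2: c_2 = r_2 − e = 1 − 10 ≡ 4 (mod 13). Hence c = [12, 4, 0, 10, 3].
  Check: interpolating c through the α_i gives m(x) = 1 + 6·x (degree < 2) with m(α_i) = c_i for every i, so c is indeed a codeword.


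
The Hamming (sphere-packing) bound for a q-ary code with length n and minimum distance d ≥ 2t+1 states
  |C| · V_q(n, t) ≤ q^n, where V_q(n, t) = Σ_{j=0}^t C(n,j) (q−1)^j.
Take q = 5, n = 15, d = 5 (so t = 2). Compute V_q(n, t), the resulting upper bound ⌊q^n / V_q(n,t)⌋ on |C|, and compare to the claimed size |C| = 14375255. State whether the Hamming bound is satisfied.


V_q(n, t) = 1741, q^n = 30517578125, Hamming bound = 17528764, |C| = 14375255 ≤ bound (satisfied).

Step 1: Compute V_q(n, t) = Σ_{j=0}^2 C(n, j) (q−1)^j.
  j = 0: C(15,0)·(4)^0 = 1·1 = 1.
  j = 1: C(15,1)·(4)^1 = 15·4 = 60.
  j = 2: C(15,2)·(4)^2 = 105·16 = 1680.
  V_q(n, t) = 1 + 60 + 1680 = 1741.
Step 2: q^n = 5^15 = 30517578125.
Step 3: Hamming bound ⌊q^n / V_q(n,t)⌋ = ⌊30517578125/1741⌋ = 17528764.
Step 4: Compare |C| = 14375255 to 17528764: satisfied.
The claimed |C| lies below the Hamming bound.


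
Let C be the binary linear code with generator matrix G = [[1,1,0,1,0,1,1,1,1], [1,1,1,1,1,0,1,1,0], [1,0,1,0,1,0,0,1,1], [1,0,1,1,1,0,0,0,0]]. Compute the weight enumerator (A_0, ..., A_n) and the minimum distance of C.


Weight distribution: A_0 = 1, A_3 = 3, A_4 = 5, A_5 = 2, A_6 = 2, A_7 = 3. Minimum distance d = 3.

Enumerate all 2^4 = 16 messages m ∈ F_2^4.
For each, compute codeword c = mG in F_2^9, then tally its weight.
  m = 0000 → c = 000000000, weight = 0.
  m = 1000 → c = 110101111, weight = 7.
  m = 0100 → c = 111110110, weight = 7.
  m = 1100 → c = 001011001, weight = 4.
  m = 0010 → c = 101010011, weight = 5.
  m = 1010 → c = 011111100, weight = 6.
  m = 0110 → c = 010100101, weight = 4.
  m = 1110 → c = 100001010, weight = 3.
  m = 0001 → c = 101110000, weight = 4.
  m = 1001 → c = 011011111, weight = 7.
  m = 0101 → c = 010000110, weight = 3.
  m = 1101 → c = 100101001, weight = 4.
  m = 0011 → c = 000100011, weight = 3.
  m = 1011 → c = 110001100, weight = 4.
  m = 0111 → c = 111010101, weight = 6.
  m = 1111 → c = 001111010, weight = 5.
Tally weights:
  weight 0: 1 codewords.
  weight 3: 3 codewords.
  weight 4: 5 codewords.
  weight 5: 2 codewords.
  weight 6: 2 codewords.
  weight 7: 3 codewords.
Minimum distance d = smallest w > 0 with A_w > 0 = 3.
Sanity: Σ A_w = 16 = 2^4 = 16 ✓.


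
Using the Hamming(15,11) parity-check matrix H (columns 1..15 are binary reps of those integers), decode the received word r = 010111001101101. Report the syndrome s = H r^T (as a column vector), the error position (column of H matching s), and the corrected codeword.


s = (1, 0, 0, 0)^T, error position = 8, corrected codeword c = 010111011101101

Compute s = H r^T mod 2 one row at a time:
  s_1 = 0 + 1 + 1 + 0 + 1 + 1 + 0 + 1 = 5 ≡ 1 (mod 2).
  s_2 = 1 + 1 + 1 + 0 + 1 + 1 + 0 + 1 = 6 ≡ 0 (mod 2).
  s_3 = 1 + 0 + 1 + 0 + 1 + 0 + 0 + 1 = 4 ≡ 0 (mod 2).
  s_4 = 0 + 0 + 1 + 0 + 1 + 0 + 1 + 1 = 4 ≡ 0 (mod 2).
s = (1, 0, 0, 0)^T — this equals column 8 of H (binary 1000), so error is at position 8.
Correct: flip bit 8 of r = 010111001101101 to get c = 010111011101101.


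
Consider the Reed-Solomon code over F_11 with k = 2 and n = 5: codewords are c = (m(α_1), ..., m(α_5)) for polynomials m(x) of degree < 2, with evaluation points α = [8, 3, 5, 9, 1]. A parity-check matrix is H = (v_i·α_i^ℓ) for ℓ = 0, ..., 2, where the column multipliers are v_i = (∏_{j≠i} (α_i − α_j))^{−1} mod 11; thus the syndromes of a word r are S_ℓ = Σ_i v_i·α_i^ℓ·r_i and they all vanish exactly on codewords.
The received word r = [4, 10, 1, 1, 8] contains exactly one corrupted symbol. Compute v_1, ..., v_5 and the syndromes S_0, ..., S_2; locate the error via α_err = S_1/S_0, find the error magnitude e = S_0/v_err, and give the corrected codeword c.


S = (8, 6, 10), error at position 4, error magnitude e = 7, c = [4, 10, 1, 5, 8].

Step 1: column multipliers v_i = (∏_{j≠i}(α_i − α_j))^{−1} mod 11.
  i = 1 (α = 8): (8−3)(8−5)(8−9)(8−1) = 5·3·(−1)·7 = −105 ≡ 5, so v_1 = 5^{−1} = 9 (mod 11).
  i = 2 (α = 3): (3−8)(3−5)(3−9)(3−1) = (−5)·(−2)·(−6)·2 = −120 ≡ 1, so v_2 = 1^{−1} = 1 (mod 11).
  i = 3 (α = 5): (5−8)(5−3)(5−9)(5−1) = (−3)·2·(−4)·4 = 96 ≡ 8, so v_3 = 8^{−1} = 7 (mod 11).
  i = 4 (α = 9): (9−8)(9−3)(9−5)(9−1) = 1·6·4·8 = 192 ≡ 5, so v_4 = 5^{−1} = 9 (mod 11).
  i = 5 (α = 1): (1−8)(1−3)(1−5)(1−9) = (−7)·(−2)·(−4)·(−8) = 448 ≡ 8, so v_5 = 8^{−1} = 7 (mod 11).
  v = [9, 1, 7, 9, 7].
Step 2: syndromes of r = [4, 10, 1, 1, 8] (all sums mod 11).
  S_0 = Σ v_i r_i = 9·4 + 1·10 + 7·1 + 9·1 + 7·8 = 118 ≡ 8.
  S_1 = Σ v_i α_i r_i = 9·8·4 + 1·3·10 + 7·5·1 + 9·9·1 + 7·1·8 = 490 ≡ 6.
  α_i^2 mod 11 = [9, 9, 3, 4, 1].
  S_2 = Σ v_i α_i^2 r_i = 9·9·4 + 1·9·10 + 7·3·1 + 9·4·1 + 7·1·8 = 527 ≡ 10.
  S = (8, 6, 10) ≠ 0, so r is not a codeword (an error is present).
Step 3: locate the error. For a single error e at position i, S_ℓ = v_i·e·α_i^ℓ, so α_err = S_1/S_0.
  S_0^{−1} = 8^{−1} = 7 (mod 11), so α_err = 6·7 = 42 ≡ 9 = α_4. Error position i = 4.
  Consistency check: S_2/S_1 = 10·2 = 20 ≡ 9 = α_err ✓ (single-error assumption holds).
Step 4: error magnitude e = S_0/v_4 = S_0·∏_{j≠4}(α_4 − α_j) = 8·5 = 40 ≡ 7 (mod 11).
Step 5: correct position 4: c_4 = r_4 − e = 1 − 7 ≡ 5 (mod 11). Hence c = [4, 10, 1, 5, 8].
  Check: interpolating c through the α_i gives m(x) = 7 + 1·x (degree < 2) with m(α_i) = c_i for every i, so c is indeed a codeword.


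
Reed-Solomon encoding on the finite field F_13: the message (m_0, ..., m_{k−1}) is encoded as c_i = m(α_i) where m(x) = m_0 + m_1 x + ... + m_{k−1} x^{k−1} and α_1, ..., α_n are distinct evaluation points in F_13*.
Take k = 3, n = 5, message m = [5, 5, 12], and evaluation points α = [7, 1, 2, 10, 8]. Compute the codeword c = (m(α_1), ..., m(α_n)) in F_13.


c = [4, 9, 11, 7, 7]

Message polynomial: m(x) = 5 + 5·x + 12·x^2 (mod 13).
For each evaluation point α_i, compute m(α_i) mod 13:
  α_1 = 7: Horner steps 12 → 11 → 4, so m(7) = 4.
  α_2 = 1: Horner steps 12 → 4 → 9, so m(1) = 9.
  α_3 = 2: Horner steps 12 → 3 → 11, so m(2) = 11.
  α_4 = 10: Horner steps 12 → 8 → 7, so m(10) = 7.
  α_5 = 8: Horner steps 12 → 10 → 7, so m(8) = 7.
Codeword c = [4, 9, 11, 7, 7] ∈ F_13^5.


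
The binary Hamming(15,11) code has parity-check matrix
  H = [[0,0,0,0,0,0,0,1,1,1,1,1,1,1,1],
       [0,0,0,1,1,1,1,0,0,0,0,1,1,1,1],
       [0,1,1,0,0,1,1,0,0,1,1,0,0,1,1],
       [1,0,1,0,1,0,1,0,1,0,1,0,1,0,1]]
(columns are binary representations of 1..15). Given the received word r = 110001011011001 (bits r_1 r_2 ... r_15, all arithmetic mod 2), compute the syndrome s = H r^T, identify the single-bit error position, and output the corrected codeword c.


s = (1, 1, 0, 0)^T, error position = 12, corrected codeword c = 110001011010001

Compute s = H r^T mod 2 one row at a time:
  s_1 = 1 + 1 + 0 + 1 + 1 + 0 + 0 + 1 = 5 ≡ 1 (mod 2).
  s_2 = 0 + 0 + 1 + 0 + 1 + 0 + 0 + 1 = 3 ≡ 1 (mod 2).
  s_3 = 1 + 0 + 1 + 0 + 0 + 1 + 0 + 1 = 4 ≡ 0 (mod 2).
  s_4 = 1 + 0 + 0 + 0 + 1 + 1 + 0 + 1 = 4 ≡ 0 (mod 2).
s = (1, 1, 0, 0)^T — this equals column 12 of H (binary 1100), so error is at position 12.
Correct: flip bit 12 of r = 110001011011001 to get c = 110001011010001.


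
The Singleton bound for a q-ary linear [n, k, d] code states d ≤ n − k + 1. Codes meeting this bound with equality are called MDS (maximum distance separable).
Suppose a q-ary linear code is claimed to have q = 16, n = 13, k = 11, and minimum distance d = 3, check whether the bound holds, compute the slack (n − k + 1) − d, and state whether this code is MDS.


Singleton RHS = n − k + 1 = 3, slack = 0, bound satisfied, MDS.

Singleton bound: d ≤ n − k + 1.
Here n = 13, k = 11, so n − k + 1 = 3.
Given d = 3, check d ≤ 3: YES.
Slack = (n − k + 1) − d = 0.
The code is MDS (slack = 0).
Description: the claimed parameters are [13, 11, 3]_16; such a code would be MDS (meets Singleton bound).


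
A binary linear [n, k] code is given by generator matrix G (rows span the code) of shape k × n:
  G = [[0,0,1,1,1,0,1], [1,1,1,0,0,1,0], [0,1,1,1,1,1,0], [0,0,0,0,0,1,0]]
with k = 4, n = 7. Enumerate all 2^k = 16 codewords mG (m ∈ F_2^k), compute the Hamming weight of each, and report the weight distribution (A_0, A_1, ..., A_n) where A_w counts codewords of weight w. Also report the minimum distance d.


Weight distribution: A_0 = 1, A_1 = 1, A_2 = 1, A_3 = 4, A_4 = 5, A_5 = 3, A_6 = 1. Minimum distance d = 1.

Enumerate all 2^4 = 16 messages m ∈ F_2^4.
For each, compute codeword c = mG in F_2^7, then tally its weight.
  m = 0000 → c = 0000000, weight = 0.
  m = 1000 → c = 0011101, weight = 4.
  m = 0100 → c = 1110010, weight = 4.
  m = 1100 → c = 1101111, weight = 6.
  m = 0010 → c = 0111110, weight = 5.
  m = 1010 → c = 0100011, weight = 3.
  m = 0110 → c = 1001100, weight = 3.
  m = 1110 → c = 1010001, weight = 3.
  m = 0001 → c = 0000010, weight = 1.
  m = 1001 → c = 0011111, weight = 5.
  m = 0101 → c = 1110000, weight = 3.
  m = 1101 → c = 1101101, weight = 5.
  m = 0011 → c = 0111100, weight = 4.
  m = 1011 → c = 0100001, weight = 2.
  m = 0111 → c = 1001110, weight = 4.
  m = 1111 → c = 1010011, weight = 4.
Tally weights:
  weight 0: 1 codewords.
  weight 1: 1 codewords.
  weight 2: 1 codewords.
  weight 3: 4 codewords.
  weight 4: 5 codewords.
  weight 5: 3 codewords.
  weight 6: 1 codewords.
Minimum distance d = smallest w > 0 with A_w > 0 = 1.
Sanity: Σ A_w = 16 = 2^4 = 16 ✓.


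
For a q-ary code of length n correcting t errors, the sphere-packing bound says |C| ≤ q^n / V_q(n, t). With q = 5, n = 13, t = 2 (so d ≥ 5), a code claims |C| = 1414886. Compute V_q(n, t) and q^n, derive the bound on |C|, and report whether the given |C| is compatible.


V_q(n, t) = 1301, q^n = 1220703125, Hamming bound = 938280, |C| = 1414886 > bound (violated).

Step 1: Compute V_q(n, t) = Σ_{j=0}^2 C(n, j) (q−1)^j.
  j = 0: C(13,0)·(4)^0 = 1·1 = 1.
  j = 1: C(13,1)·(4)^1 = 13·4 = 52.
  j = 2: C(13,2)·(4)^2 = 78·16 = 1248.
  V_q(n, t) = 1 + 52 + 1248 = 1301.
Step 2: q^n = 5^13 = 1220703125.
Step 3: Hamming bound ⌊q^n / V_q(n,t)⌋ = ⌊1220703125/1301⌋ = 938280.
Step 4: Compare |C| = 1414886 to 938280: violated.
The claimed |C| lies above the Hamming bound, so no 5-ary code of length 13 with d ≥ 5 can have 1414886 codewords.


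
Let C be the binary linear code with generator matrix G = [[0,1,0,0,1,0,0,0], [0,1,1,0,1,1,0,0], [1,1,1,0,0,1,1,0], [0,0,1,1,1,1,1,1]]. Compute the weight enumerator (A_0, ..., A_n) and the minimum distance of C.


Weight distribution: A_0 = 1, A_2 = 2, A_3 = 3, A_4 = 3, A_5 = 4, A_6 = 2, A_7 = 1. Minimum distance d = 2.

Enumerate all 2^4 = 16 messages m ∈ F_2^4.
For each, compute codeword c = mG in F_2^8, then tally its weight.
  m = 0000 → c = 00000000, weight = 0.
  m = 1000 → c = 01001000, weight = 2.
  m = 0100 → c = 01101100, weight = 4.
  m = 1100 → c = 00100100, weight = 2.
  m = 0010 → c = 11100110, weight = 5.
  m = 1010 → c = 10101110, weight = 5.
  m = 0110 → c = 10001010, weight = 3.
  m = 1110 → c = 11000010, weight = 3.
  m = 0001 → c = 00111111, weight = 6.
  m = 1001 → c = 01110111, weight = 6.
  m = 0101 → c = 01010011, weight = 4.
  m = 1101 → c = 00011011, weight = 4.
  m = 0011 → c = 11011001, weight = 5.
  m = 1011 → c = 10010001, weight = 3.
  m = 0111 → c = 10110101, weight = 5.
  m = 1111 → c = 11111101, weight = 7.
Tally weights:
  weight 0: 1 codewords.
  weight 2: 2 codewords.
  weight 3: 3 codewords.
  weight 4: 3 codewords.
  weight 5: 4 codewords.
  weight 6: 2 codewords.
  weight 7: 1 codewords.
Minimum distance d = smallest w > 0 with A_w > 0 = 2.
Sanity: Σ A_w = 16 = 2^4 = 16 ✓.


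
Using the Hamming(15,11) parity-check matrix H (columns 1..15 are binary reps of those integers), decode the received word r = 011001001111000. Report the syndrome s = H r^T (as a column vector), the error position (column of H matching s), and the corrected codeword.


s = (0, 0, 1, 1)^T, error position = 3, corrected codeword c = 010001001111000

Compute s = H r^T mod 2 one row at a time:
  s_1 = 0 + 1 + 1 + 1 + 1 + 0 + 0 + 0 = 4 ≡ 0 (mod 2).
  s_2 = 0 + 0 + 1 + 0 + 1 + 0 + 0 + 0 = 2 ≡ 0 (mod 2).
  s_3 = 1 + 1 + 1 + 0 + 1 + 1 + 0 + 0 = 5 ≡ 1 (mod 2).
  s_4 = 0 + 1 + 0 + 0 + 1 + 1 + 0 + 0 = 3 ≡ 1 (mod 2).
s = (0, 0, 1, 1)^T — this equals column 3 of H (binary 0011), so error is at position 3.
Correct: flip bit 3 of r = 011001001111000 to get c = 010001001111000.


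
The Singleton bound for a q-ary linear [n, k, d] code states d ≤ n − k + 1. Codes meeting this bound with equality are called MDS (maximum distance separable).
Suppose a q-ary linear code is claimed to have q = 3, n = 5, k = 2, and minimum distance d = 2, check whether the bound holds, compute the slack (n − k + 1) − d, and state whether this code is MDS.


Singleton RHS = n − k + 1 = 4, slack = 2, bound satisfied, not MDS.

Singleton bound: d ≤ n − k + 1.
Here n = 5, k = 2, so n − k + 1 = 4.
Given d = 2, check d ≤ 4: YES.
Slack = (n − k + 1) − d = 2.
The code is NOT MDS (slack = 2 > 0).
Description: the claimed parameters are [5, 2, 2]_3; such a code would be non-MDS.


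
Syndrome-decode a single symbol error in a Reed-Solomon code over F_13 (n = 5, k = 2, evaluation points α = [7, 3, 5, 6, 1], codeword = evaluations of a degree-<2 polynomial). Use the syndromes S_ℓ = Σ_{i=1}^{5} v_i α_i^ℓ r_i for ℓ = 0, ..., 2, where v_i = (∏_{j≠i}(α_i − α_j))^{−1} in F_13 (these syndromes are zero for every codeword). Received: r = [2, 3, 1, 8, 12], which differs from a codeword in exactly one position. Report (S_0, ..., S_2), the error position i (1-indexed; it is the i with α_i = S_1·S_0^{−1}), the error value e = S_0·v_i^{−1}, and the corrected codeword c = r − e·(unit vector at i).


S = (4, 12, 10), error at position 2, error magnitude e = 3, c = [2, 0, 1, 8, 12].

Step 1: column multipliers v_i = (∏_{j≠i}(α_i − α_j))^{−1} mod 13.
  i = 1 (α = 7): (7−3)(7−5)(7−6)(7−1) = 4·2·1·6 = 48 ≡ 9, so v_1 = 9^{−1} = 3 (mod 13).
  i = 2 (α = 3): (3−7)(3−5)(3−6)(3−1) = (−4)·(−2)·(−3)·2 = −48 ≡ 4, so v_2 = 4^{−1} = 10 (mod 13).
  i = 3 (α = 5): (5−7)(5−3)(5−6)(5−1) = (−2)·2·(−1)·4 = 16 ≡ 3, so v_3 = 3^{−1} = 9 (mod 13).
  i = 4 (α = 6): (6−7)(6−3)(6−5)(6−1) = (−1)·3·1·5 = −15 ≡ 11, so v_4 = 11^{−1} = 6 (mod 13).
  i = 5 (α = 1): (1−7)(1−3)(1−5)(1−6) = (−6)·(−2)·(−4)·(−5) = 240 ≡ 6, so v_5 = 6^{−1} = 11 (mod 13).
  v = [3, 10, 9, 6, 11].
Step 2: syndromes of r = [2, 3, 1, 8, 12] (all sums mod 13).
  S_0 = Σ v_i r_i = 3·2 + 10·3 + 9·1 + 6·8 + 11·12 = 225 ≡ 4.
  S_1 = Σ v_i α_i r_i = 3·7·2 + 10·3·3 + 9·5·1 + 6·6·8 + 11·1·12 = 597 ≡ 12.
  α_i^2 mod 13 = [10, 9, 12, 10, 1].
  S_2 = Σ v_i α_i^2 r_i = 3·10·2 + 10·9·3 + 9·12·1 + 6·10·8 + 11·1·12 = 1050 ≡ 10.
  S = (4, 12, 10) ≠ 0, so r is not a codeword (an error is present).
Step 3: locate the error. For a single error e at position i, S_ℓ = v_i·e·α_i^ℓ, so α_err = S_1/S_0.
  S_0^{−1} = 4^{−1} = 10 (mod 13), so α_err = 12·10 = 120 ≡ 3 = α_2. Error position i = 2.
  Consistency check: S_2/S_1 = 10·12 = 120 ≡ 3 = α_err ✓ (single-error assumption holds).
Step 4: error magnitude e = S_0/v_2 = S_0·∏_{j≠2}(α_2 − α_j) = 4·4 = 16 ≡ 3 (mod 13).
Step 5: correct position 2: c_2 = r_2 − e = 3 − 3 ≡ 0 (mod 13). Hence c = [2, 0, 1, 8, 12].
  Check: interpolating c through the α_i gives m(x) = 5 + 7·x (degree < 2) with m(α_i) = c_i for every i, so c is indeed a codeword.


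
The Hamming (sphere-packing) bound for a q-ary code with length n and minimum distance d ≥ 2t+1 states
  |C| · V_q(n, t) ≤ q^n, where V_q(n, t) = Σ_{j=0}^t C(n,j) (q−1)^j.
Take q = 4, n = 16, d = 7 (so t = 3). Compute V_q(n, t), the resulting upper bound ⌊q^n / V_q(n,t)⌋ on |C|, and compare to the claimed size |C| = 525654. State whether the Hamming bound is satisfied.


V_q(n, t) = 16249, q^n = 4294967296, Hamming bound = 264321, |C| = 525654 > bound (violated).

Step 1: Compute V_q(n, t) = Σ_{j=0}^3 C(n, j) (q−1)^j.
  j = 0: C(16,0)·(3)^0 = 1·1 = 1.
  j = 1: C(16,1)·(3)^1 = 16·3 = 48.
  j = 2: C(16,2)·(3)^2 = 120·9 = 1080.
  j = 3: C(16,3)·(3)^3 = 560·27 = 15120.
  V_q(n, t) = 1 + 48 + 1080 + 15120 = 16249.
Step 2: q^n = 4^16 = 4294967296.
Step 3: Hamming bound ⌊q^n / V_q(n,t)⌋ = ⌊4294967296/16249⌋ = 264321.
Step 4: Compare |C| = 525654 to 264321: violated.
The claimed |C| lies above the Hamming bound, so no 4-ary code of length 16 with d ≥ 7 can have 525654 codewords.


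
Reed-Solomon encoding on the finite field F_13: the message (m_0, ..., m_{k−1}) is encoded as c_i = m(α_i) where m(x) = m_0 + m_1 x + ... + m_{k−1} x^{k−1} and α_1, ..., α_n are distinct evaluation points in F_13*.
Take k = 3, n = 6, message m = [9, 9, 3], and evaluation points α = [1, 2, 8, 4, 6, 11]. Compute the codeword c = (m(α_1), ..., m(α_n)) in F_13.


c = [8, 0, 0, 2, 2, 3]

Message polynomial: m(x) = 9 + 9·x + 3·x^2 (mod 13).
For each evaluation point α_i, compute m(α_i) mod 13:
  α_1 = 1: Horner steps 3 → 12 → 8, so m(1) = 8.
  α_2 = 2: Horner steps 3 → 2 → 0, so m(2) = 0.
  α_3 = 8: Horner steps 3 → 7 → 0, so m(8) = 0.
  α_4 = 4: Horner steps 3 → 8 → 2, so m(4) = 2.
  α_5 = 6: Horner steps 3 → 1 → 2, so m(6) = 2.
  α_6 = 11: Horner steps 3 → 3 → 3, so m(11) = 3.
Codeword c = [8, 0, 0, 2, 2, 3] ∈ F_13^6.


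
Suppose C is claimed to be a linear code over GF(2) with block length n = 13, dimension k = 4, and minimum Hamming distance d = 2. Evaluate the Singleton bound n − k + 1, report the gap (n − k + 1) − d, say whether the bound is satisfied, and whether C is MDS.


Singleton RHS = n − k + 1 = 10, slack = 8, bound satisfied, not MDS.

Singleton bound: d ≤ n − k + 1.
Here n = 13, k = 4, so n − k + 1 = 10.
Given d = 2, check d ≤ 10: YES.
Slack = (n − k + 1) − d = 8.
The code is NOT MDS (slack = 8 > 0).
Description: the claimed parameters are [13, 4, 2]_2; such a code would be non-MDS.


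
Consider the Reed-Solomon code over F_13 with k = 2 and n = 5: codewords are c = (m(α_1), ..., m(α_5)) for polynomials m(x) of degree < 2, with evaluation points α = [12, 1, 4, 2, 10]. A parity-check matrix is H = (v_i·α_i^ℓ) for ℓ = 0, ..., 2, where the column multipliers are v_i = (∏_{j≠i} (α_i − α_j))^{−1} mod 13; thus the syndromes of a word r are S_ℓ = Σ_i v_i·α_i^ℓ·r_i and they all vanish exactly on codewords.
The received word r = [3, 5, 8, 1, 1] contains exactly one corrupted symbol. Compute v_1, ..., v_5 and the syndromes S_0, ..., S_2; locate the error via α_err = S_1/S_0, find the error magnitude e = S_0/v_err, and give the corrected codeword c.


S = (11, 9, 5), error at position 4, error magnitude e = 8, c = [3, 5, 8, 6, 1].

Step 1: column multipliers v_i = (∏_{j≠i}(α_i − α_j))^{−1} mod 13.
  i = 1 (α = 12): (12−1)(12−4)(12−2)(12−10) = 11·8·10·2 = 1760 ≡ 5, so v_1 = 5^{−1} = 8 (mod 13).
  i = 2 (α = 1): (1−12)(1−4)(1−2)(1−10) = (−11)·(−3)·(−1)·(−9) = 297 ≡ 11, so v_2 = 11^{−1} = 6 (mod 13).
  i = 3 (α = 4): (4−12)(4−1)(4−2)(4−10) = (−8)·3·2·(−6) = 288 ≡ 2, so v_3 = 2^{−1} = 7 (mod 13).
  i = 4 (α = 2): (2−12)(2−1)(2−4)(2−10) = (−10)·1·(−2)·(−8) = −160 ≡ 9, so v_4 = 9^{−1} = 3 (mod 13).
  i = 5 (α = 10): (10−12)(10−1)(10−4)(10−2) = (−2)·9·6·8 = −864 ≡ 7, so v_5 = 7^{−1} = 2 (mod 13).
  v = [8, 6, 7, 3, 2].
Step 2: syndromes of r = [3, 5, 8, 1, 1] (all sums mod 13).
  S_0 = Σ v_i r_i = 8·3 + 6·5 + 7·8 + 3·1 + 2·1 = 115 ≡ 11.
  S_1 = Σ v_i α_i r_i = 8·12·3 + 6·1·5 + 7·4·8 + 3·2·1 + 2·10·1 = 568 ≡ 9.
  α_i^2 mod 13 = [1, 1, 3, 4, 9].
  S_2 = Σ v_i α_i^2 r_i = 8·1·3 + 6·1·5 + 7·3·8 + 3·4·1 + 2·9·1 = 252 ≡ 5.
  S = (11, 9, 5) ≠ 0, so r is not a codeword (an error is present).
Step 3: locate the error. For a single error e at position i, S_ℓ = v_i·e·α_i^ℓ, so α_err = S_1/S_0.
  S_0^{−1} = 11^{−1} = 6 (mod 13), so α_err = 9·6 = 54 ≡ 2 = α_4. Error position i = 4.
  Consistency check: S_2/S_1 = 5·3 = 15 ≡ 2 = α_err ✓ (single-error assumption holds).
Step 4: error magnitude e = S_0/v_4 = S_0·∏_{j≠4}(α_4 − α_j) = 11·9 = 99 ≡ 8 (mod 13).
Step 5: correct position 4: c_4 = r_4 − e = 1 − 8 ≡ 6 (mod 13). Hence c = [3, 5, 8, 6, 1].
  Check: interpolating c through the α_i gives m(x) = 4 + 1·x (degree < 2) with m(α_i) = c_i for every i, so c is indeed a codeword.


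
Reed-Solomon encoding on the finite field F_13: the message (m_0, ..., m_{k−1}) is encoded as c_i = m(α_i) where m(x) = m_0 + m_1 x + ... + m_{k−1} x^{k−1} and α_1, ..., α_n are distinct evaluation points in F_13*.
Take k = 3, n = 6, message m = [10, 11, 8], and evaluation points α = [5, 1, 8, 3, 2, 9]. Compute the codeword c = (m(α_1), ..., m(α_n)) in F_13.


c = [5, 3, 12, 11, 12, 3]

Message polynomial: m(x) = 10 + 11·x + 8·x^2 (mod 13).
For each evaluation point α_i, compute m(α_i) mod 13:
  α_1 = 5: Horner steps 8 → 12 → 5, so m(5) = 5.
  α_2 = 1: Horner steps 8 → 6 → 3, so m(1) = 3.
  α_3 = 8: Horner steps 8 → 10 → 12, so m(8) = 12.
  α_4 = 3: Horner steps 8 → 9 → 11, so m(3) = 11.
  α_5 = 2: Horner steps 8 → 1 → 12, so m(2) = 12.
  α_6 = 9: Horner steps 8 → 5 → 3, so m(9) = 3.
Codeword c = [5, 3, 12, 11, 12, 3] ∈ F_13^6.


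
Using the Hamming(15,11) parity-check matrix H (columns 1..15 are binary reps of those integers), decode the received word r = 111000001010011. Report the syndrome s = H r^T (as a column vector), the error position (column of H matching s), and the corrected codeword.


s = (0, 0, 1, 1)^T, error position = 3, corrected codeword c = 110000001010011

Compute s = H r^T mod 2 one row at a time:
  s_1 = 0 + 1 + 0 + 1 + 0 + 0 + 1 + 1 = 4 ≡ 0 (mod 2).
  s_2 = 0 + 0 + 0 + 0 + 0 + 0 + 1 + 1 = 2 ≡ 0 (mod 2).
  s_3 = 1 + 1 + 0 + 0 + 0 + 1 + 1 + 1 = 5 ≡ 1 (mod 2).
  s_4 = 1 + 1 + 0 + 0 + 1 + 1 + 0 + 1 = 5 ≡ 1 (mod 2).
s = (0, 0, 1, 1)^T — this equals column 3 of H (binary 0011), so error is at position 3.
Correct: flip bit 3 of r = 111000001010011 to get c = 110000001010011.


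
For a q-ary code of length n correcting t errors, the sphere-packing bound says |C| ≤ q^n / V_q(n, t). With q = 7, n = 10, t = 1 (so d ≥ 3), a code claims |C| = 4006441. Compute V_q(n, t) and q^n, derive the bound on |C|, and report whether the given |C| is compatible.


V_q(n, t) = 61, q^n = 282475249, Hamming bound = 4630741, |C| = 4006441 ≤ bound (satisfied).

Step 1: Compute V_q(n, t) = Σ_{j=0}^1 C(n, j) (q−1)^j.
  j = 0: C(10,0)·(6)^0 = 1·1 = 1.
  j = 1: C(10,1)·(6)^1 = 10·6 = 60.
  V_q(n, t) = 1 + 60 = 61.
Step 2: q^n = 7^10 = 282475249.
Step 3: Hamming bound ⌊q^n / V_q(n,t)⌋ = ⌊282475249/61⌋ = 4630741.
Step 4: Compare |C| = 4006441 to 4630741: satisfied.
The claimed |C| lies below the Hamming bound.
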